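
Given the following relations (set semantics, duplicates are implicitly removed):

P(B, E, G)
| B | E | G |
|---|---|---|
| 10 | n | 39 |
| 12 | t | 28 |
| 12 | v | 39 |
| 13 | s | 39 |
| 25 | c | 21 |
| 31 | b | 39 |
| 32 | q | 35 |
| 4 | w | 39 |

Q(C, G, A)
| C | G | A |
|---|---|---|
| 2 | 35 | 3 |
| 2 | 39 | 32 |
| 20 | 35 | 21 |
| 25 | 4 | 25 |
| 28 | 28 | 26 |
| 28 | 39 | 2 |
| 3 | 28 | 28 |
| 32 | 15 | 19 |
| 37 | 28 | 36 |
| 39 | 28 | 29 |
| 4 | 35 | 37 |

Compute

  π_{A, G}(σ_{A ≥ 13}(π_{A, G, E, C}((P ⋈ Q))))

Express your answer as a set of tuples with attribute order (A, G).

Joining P and Q on G yields {(10, n, 39, 2, 32), (10, n, 39, 28, 2), (12, t, 28, 28, 26), (12, t, 28, 3, 28), (12, t, 28, 37, 36), (12, t, 28, 39, 29), (12, v, 39, 2, 32), (12, v, 39, 28, 2), (13, s, 39, 2, 32), (13, s, 39, 28, 2), (31, b, 39, 2, 32), (31, b, 39, 28, 2), (32, q, 35, 2, 3), (32, q, 35, 20, 21), (32, q, 35, 4, 37), (4, w, 39, 2, 32), (4, w, 39, 28, 2)}.
π_{A, G, E, C} gives {(2, 39, b, 28), (2, 39, n, 28), (2, 39, s, 28), (2, 39, v, 28), (2, 39, w, 28), (21, 35, q, 20), (26, 28, t, 28), (28, 28, t, 3), (29, 28, t, 39), (3, 35, q, 2), (32, 39, b, 2), (32, 39, n, 2), (32, 39, s, 2), (32, 39, v, 2), (32, 39, w, 2), (36, 28, t, 37), (37, 35, q, 4)}.
σ[A ≥ 13]: keep tuples satisfying A ≥ 13 → {(21, 35, q, 20), (26, 28, t, 28), (28, 28, t, 3), (29, 28, t, 39), (32, 39, b, 2), (32, 39, n, 2), (32, 39, s, 2), (32, 39, v, 2), (32, 39, w, 2), (36, 28, t, 37), (37, 35, q, 4)}
π_{A, G} gives {(21, 35), (26, 28), (28, 28), (29, 28), (32, 39), (36, 28), (37, 35)} (4 duplicate(s) eliminated).

{(21, 35), (26, 28), (28, 28), (29, 28), (32, 39), (36, 28), (37, 35)}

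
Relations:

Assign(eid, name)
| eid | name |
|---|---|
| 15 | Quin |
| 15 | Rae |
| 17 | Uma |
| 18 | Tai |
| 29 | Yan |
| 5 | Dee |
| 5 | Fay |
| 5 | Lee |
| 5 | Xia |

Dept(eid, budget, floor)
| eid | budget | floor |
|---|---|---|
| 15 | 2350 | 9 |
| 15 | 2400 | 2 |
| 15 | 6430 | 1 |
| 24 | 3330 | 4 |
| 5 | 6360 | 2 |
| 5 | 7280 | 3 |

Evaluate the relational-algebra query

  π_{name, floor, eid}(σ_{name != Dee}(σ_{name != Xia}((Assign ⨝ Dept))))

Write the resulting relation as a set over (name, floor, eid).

{(Fay, 2, 5), (Fay, 3, 5), (Lee, 2, 5), (Lee, 3, 5), (Quin, 1, 15), (Quin, 2, 15), (Quin, 9, 15), (Rae, 1, 15), (Rae, 2, 15), (Rae, 9, 15)}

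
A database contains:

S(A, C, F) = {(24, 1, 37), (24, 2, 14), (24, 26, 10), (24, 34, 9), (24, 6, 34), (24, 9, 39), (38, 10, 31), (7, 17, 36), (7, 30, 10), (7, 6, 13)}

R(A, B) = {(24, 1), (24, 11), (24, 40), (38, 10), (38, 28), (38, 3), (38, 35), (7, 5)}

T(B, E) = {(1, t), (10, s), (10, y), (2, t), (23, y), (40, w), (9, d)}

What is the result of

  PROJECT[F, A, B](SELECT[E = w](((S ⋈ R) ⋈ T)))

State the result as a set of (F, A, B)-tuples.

{(10, 24, 40), (14, 24, 40), (34, 24, 40), (37, 24, 40), (39, 24, 40), (9, 24, 40)}

S ⋈ R (natural join on A): {(24, 1, 37, 1), (24, 1, 37, 11), (24, 1, 37, 40), (24, 2, 14, 1), (24, 2, 14, 11), (24, 2, 14, 40), (24, 26, 10, 1), (24, 26, 10, 11), (24, 26, 10, 40), (24, 34, 9, 1), (24, 34, 9, 11), (24, 34, 9, 40), (24, 6, 34, 1), (24, 6, 34, 11), (24, 6, 34, 40), (24, 9, 39, 1), (24, 9, 39, 11), (24, 9, 39, 40), (38, 10, 31, 10), (38, 10, 31, 28), (38, 10, 31, 3), (38, 10, 31, 35), (7, 17, 36, 5), (7, 30, 10, 5), (7, 6, 13, 5)}
(S ⋈ R) ⋈ T (natural join on B): {(24, 1, 37, 1, t), (24, 1, 37, 40, w), (24, 2, 14, 1, t), (24, 2, 14, 40, w), (24, 26, 10, 1, t), (24, 26, 10, 40, w), (24, 34, 9, 1, t), (24, 34, 9, 40, w), (24, 6, 34, 1, t), (24, 6, 34, 40, w), (24, 9, 39, 1, t), (24, 9, 39, 40, w), (38, 10, 31, 10, s), (38, 10, 31, 10, y)}
σ[E = w]: keep tuples satisfying E = w → {(24, 1, 37, 40, w), (24, 2, 14, 40, w), (24, 26, 10, 40, w), (24, 34, 9, 40, w), (24, 6, 34, 40, w), (24, 9, 39, 40, w)}
π[F, A, B]: project onto (F, A, B) → {(10, 24, 40), (14, 24, 40), (34, 24, 40), (37, 24, 40), (39, 24, 40), (9, 24, 40)}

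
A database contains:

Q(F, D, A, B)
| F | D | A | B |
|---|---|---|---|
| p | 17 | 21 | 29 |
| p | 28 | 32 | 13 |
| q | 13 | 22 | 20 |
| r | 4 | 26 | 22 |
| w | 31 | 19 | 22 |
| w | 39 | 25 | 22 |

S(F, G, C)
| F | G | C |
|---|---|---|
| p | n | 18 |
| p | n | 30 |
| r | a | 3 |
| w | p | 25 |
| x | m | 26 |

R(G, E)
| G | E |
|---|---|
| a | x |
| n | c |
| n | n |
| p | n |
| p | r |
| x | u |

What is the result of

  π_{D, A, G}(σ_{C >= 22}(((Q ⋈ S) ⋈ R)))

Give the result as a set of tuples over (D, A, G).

Joining Q and S on F yields {(p, 17, 21, 29, n, 18), (p, 17, 21, 29, n, 30), (p, 28, 32, 13, n, 18), (p, 28, 32, 13, n, 30), (r, 4, 26, 22, a, 3), (w, 31, 19, 22, p, 25), (w, 39, 25, 22, p, 25)}.
Joining (Q ⋈ S) and R on G yields {(p, 17, 21, 29, n, 18, c), (p, 17, 21, 29, n, 18, n), (p, 17, 21, 29, n, 30, c), (p, 17, 21, 29, n, 30, n), (p, 28, 32, 13, n, 18, c), (p, 28, 32, 13, n, 18, n), (p, 28, 32, 13, n, 30, c), (p, 28, 32, 13, n, 30, n), (r, 4, 26, 22, a, 3, x), (w, 31, 19, 22, p, 25, n), (w, 31, 19, 22, p, 25, r), (w, 39, 25, 22, p, 25, n), (w, 39, 25, 22, p, 25, r)}.
Selection C >= 22: {(p, 17, 21, 29, n, 30, c), (p, 17, 21, 29, n, 30, n), (p, 28, 32, 13, n, 30, c), (p, 28, 32, 13, n, 30, n), (w, 31, 19, 22, p, 25, n), (w, 31, 19, 22, p, 25, r), (w, 39, 25, 22, p, 25, n), (w, 39, 25, 22, p, 25, r)}
π[D, A, G]: project onto (D, A, G) (4 duplicate(s) eliminated) → {(17, 21, n), (28, 32, n), (31, 19, p), (39, 25, p)}

{(17, 21, n), (28, 32, n), (31, 19, p), (39, 25, p)}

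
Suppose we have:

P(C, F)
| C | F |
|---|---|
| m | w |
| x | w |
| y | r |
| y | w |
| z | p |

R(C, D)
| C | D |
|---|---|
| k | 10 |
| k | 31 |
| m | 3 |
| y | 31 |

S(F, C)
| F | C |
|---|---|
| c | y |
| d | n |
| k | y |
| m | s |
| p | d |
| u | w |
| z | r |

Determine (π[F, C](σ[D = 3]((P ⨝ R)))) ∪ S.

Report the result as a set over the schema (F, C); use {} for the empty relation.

Natural join on C: {(m, w, 3), (y, r, 31), (y, w, 31)}
Apply σ_{D = 3}; surviving tuples: {(m, w, 3)}
π[F, C]: project onto (F, C) → {(w, m)}
Union: {(w, m)} with {(c, y), (d, n), (k, y), (m, s), (p, d), (u, w), (z, r)} → {(c, y), (d, n), (k, y), (m, s), (p, d), (u, w), (w, m), (z, r)}

{(c, y), (d, n), (k, y), (m, s), (p, d), (u, w), (w, m), (z, r)}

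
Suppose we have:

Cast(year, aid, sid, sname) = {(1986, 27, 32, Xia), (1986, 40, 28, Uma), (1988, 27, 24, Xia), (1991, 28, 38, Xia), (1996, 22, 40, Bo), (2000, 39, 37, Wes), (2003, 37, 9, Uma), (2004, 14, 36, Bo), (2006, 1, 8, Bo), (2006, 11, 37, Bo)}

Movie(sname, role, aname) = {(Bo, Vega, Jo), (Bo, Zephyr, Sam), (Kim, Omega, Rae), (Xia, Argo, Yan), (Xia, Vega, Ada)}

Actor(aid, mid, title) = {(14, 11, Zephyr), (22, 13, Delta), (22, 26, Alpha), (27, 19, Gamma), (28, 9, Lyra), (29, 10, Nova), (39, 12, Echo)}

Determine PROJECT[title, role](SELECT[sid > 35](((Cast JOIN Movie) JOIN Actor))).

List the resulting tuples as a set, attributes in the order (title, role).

{(Alpha, Vega), (Alpha, Zephyr), (Delta, Vega), (Delta, Zephyr), (Lyra, Argo), (Lyra, Vega), (Zephyr, Vega), (Zephyr, Zephyr)}

Natural join on sname: {(1986, 27, 32, Xia, Argo, Yan), (1986, 27, 32, Xia, Vega, Ada), (1988, 27, 24, Xia, Argo, Yan), (1988, 27, 24, Xia, Vega, Ada), (1991, 28, 38, Xia, Argo, Yan), (1991, 28, 38, Xia, Vega, Ada), (1996, 22, 40, Bo, Vega, Jo), (1996, 22, 40, Bo, Zephyr, Sam), (2004, 14, 36, Bo, Vega, Jo), (2004, 14, 36, Bo, Zephyr, Sam), (2006, 1, 8, Bo, Vega, Jo), (2006, 1, 8, Bo, Zephyr, Sam), (2006, 11, 37, Bo, Vega, Jo), (2006, 11, 37, Bo, Zephyr, Sam)}
Natural join on aid: {(1986, 27, 32, Xia, Argo, Yan, 19, Gamma), (1986, 27, 32, Xia, Vega, Ada, 19, Gamma), (1988, 27, 24, Xia, Argo, Yan, 19, Gamma), (1988, 27, 24, Xia, Vega, Ada, 19, Gamma), (1991, 28, 38, Xia, Argo, Yan, 9, Lyra), (1991, 28, 38, Xia, Vega, Ada, 9, Lyra), (1996, 22, 40, Bo, Vega, Jo, 13, Delta), (1996, 22, 40, Bo, Vega, Jo, 26, Alpha), (1996, 22, 40, Bo, Zephyr, Sam, 13, Delta), (1996, 22, 40, Bo, Zephyr, Sam, 26, Alpha), (2004, 14, 36, Bo, Vega, Jo, 11, Zephyr), (2004, 14, 36, Bo, Zephyr, Sam, 11, Zephyr)}
σ[sid > 35]: keep tuples satisfying sid > 35 → {(1991, 28, 38, Xia, Argo, Yan, 9, Lyra), (1991, 28, 38, Xia, Vega, Ada, 9, Lyra), (1996, 22, 40, Bo, Vega, Jo, 13, Delta), (1996, 22, 40, Bo, Vega, Jo, 26, Alpha), (1996, 22, 40, Bo, Zephyr, Sam, 13, Delta), (1996, 22, 40, Bo, Zephyr, Sam, 26, Alpha), (2004, 14, 36, Bo, Vega, Jo, 11, Zephyr), (2004, 14, 36, Bo, Zephyr, Sam, 11, Zephyr)}
Projecting to title, role: {(Alpha, Vega), (Alpha, Zephyr), (Delta, Vega), (Delta, Zephyr), (Lyra, Argo), (Lyra, Vega), (Zephyr, Vega), (Zephyr, Zephyr)}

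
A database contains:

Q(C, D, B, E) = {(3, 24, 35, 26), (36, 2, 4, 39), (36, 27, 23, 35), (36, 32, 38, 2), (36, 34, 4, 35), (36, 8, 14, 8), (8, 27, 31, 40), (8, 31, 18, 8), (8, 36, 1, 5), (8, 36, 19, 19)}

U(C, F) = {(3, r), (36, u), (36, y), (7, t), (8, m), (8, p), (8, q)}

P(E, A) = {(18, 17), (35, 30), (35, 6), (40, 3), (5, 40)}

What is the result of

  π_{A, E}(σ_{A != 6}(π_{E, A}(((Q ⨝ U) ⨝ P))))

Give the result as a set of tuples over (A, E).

{(3, 40), (30, 35), (40, 5)}

Q ⋈ U (natural join on C): {(3, 24, 35, 26, r), (36, 2, 4, 39, u), (36, 2, 4, 39, y), (36, 27, 23, 35, u), (36, 27, 23, 35, y), (36, 32, 38, 2, u), (36, 32, 38, 2, y), (36, 34, 4, 35, u), (36, 34, 4, 35, y), (36, 8, 14, 8, u), (36, 8, 14, 8, y), (8, 27, 31, 40, m), (8, 27, 31, 40, p), (8, 27, 31, 40, q), (8, 31, 18, 8, m), (8, 31, 18, 8, p), (8, 31, 18, 8, q), (8, 36, 1, 5, m), (8, 36, 1, 5, p), (8, 36, 1, 5, q), (8, 36, 19, 19, m), (8, 36, 19, 19, p), (8, 36, 19, 19, q)}
(Q ⨝ U) ⋈ P (natural join on E): {(36, 27, 23, 35, u, 30), (36, 27, 23, 35, u, 6), (36, 27, 23, 35, y, 30), (36, 27, 23, 35, y, 6), (36, 34, 4, 35, u, 30), (36, 34, 4, 35, u, 6), (36, 34, 4, 35, y, 30), (36, 34, 4, 35, y, 6), (8, 27, 31, 40, m, 3), (8, 27, 31, 40, p, 3), (8, 27, 31, 40, q, 3), (8, 36, 1, 5, m, 40), (8, 36, 1, 5, p, 40), (8, 36, 1, 5, q, 40)}
π_{E, A} gives {(35, 30), (35, 6), (40, 3), (5, 40)} (10 duplicate(s) eliminated).
Apply σ_{A != 6}; surviving tuples: {(35, 30), (40, 3), (5, 40)}
π_{A, E} gives {(3, 40), (30, 35), (40, 5)}.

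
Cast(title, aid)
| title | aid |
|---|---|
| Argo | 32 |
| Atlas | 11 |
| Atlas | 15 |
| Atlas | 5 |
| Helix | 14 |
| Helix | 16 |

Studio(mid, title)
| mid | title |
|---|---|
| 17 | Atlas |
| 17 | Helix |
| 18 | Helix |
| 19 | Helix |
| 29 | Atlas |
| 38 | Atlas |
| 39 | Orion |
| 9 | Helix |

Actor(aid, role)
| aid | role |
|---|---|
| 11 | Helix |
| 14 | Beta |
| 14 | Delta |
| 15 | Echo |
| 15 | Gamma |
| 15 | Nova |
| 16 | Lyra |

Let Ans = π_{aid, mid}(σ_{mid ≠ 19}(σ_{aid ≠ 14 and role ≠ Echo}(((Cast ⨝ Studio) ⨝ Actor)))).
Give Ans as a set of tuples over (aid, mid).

Joining Cast and Studio on title yields {(Atlas, 11, 17), (Atlas, 11, 29), (Atlas, 11, 38), (Atlas, 15, 17), (Atlas, 15, 29), (Atlas, 15, 38), (Atlas, 5, 17), (Atlas, 5, 29), (Atlas, 5, 38), (Helix, 14, 17), (Helix, 14, 18), (Helix, 14, 19), (Helix, 14, 9), (Helix, 16, 17), (Helix, 16, 18), (Helix, 16, 19), (Helix, 16, 9)}.
Joining (Cast ⨝ Studio) and Actor on aid yields {(Atlas, 11, 17, Helix), (Atlas, 11, 29, Helix), (Atlas, 11, 38, Helix), (Atlas, 15, 17, Echo), (Atlas, 15, 17, Gamma), (Atlas, 15, 17, Nova), (Atlas, 15, 29, Echo), (Atlas, 15, 29, Gamma), (Atlas, 15, 29, Nova), (Atlas, 15, 38, Echo), (Atlas, 15, 38, Gamma), (Atlas, 15, 38, Nova), (Helix, 14, 17, Beta), (Helix, 14, 17, Delta), (Helix, 14, 18, Beta), (Helix, 14, 18, Delta), (Helix, 14, 19, Beta), (Helix, 14, 19, Delta), (Helix, 14, 9, Beta), (Helix, 14, 9, Delta), (Helix, 16, 17, Lyra), (Helix, 16, 18, Lyra), (Helix, 16, 19, Lyra), (Helix, 16, 9, Lyra)}.
σ[aid ≠ 14 and role ≠ Echo]: keep tuples satisfying aid ≠ 14 and role ≠ Echo → {(Atlas, 11, 17, Helix), (Atlas, 11, 29, Helix), (Atlas, 11, 38, Helix), (Atlas, 15, 17, Gamma), (Atlas, 15, 17, Nova), (Atlas, 15, 29, Gamma), (Atlas, 15, 29, Nova), (Atlas, 15, 38, Gamma), (Atlas, 15, 38, Nova), (Helix, 16, 17, Lyra), (Helix, 16, 18, Lyra), (Helix, 16, 19, Lyra), (Helix, 16, 9, Lyra)}
σ[mid ≠ 19]: keep tuples satisfying mid ≠ 19 → {(Atlas, 11, 17, Helix), (Atlas, 11, 29, Helix), (Atlas, 11, 38, Helix), (Atlas, 15, 17, Gamma), (Atlas, 15, 17, Nova), (Atlas, 15, 29, Gamma), (Atlas, 15, 29, Nova), (Atlas, 15, 38, Gamma), (Atlas, 15, 38, Nova), (Helix, 16, 17, Lyra), (Helix, 16, 18, Lyra), (Helix, 16, 9, Lyra)}
π[aid, mid]: project onto (aid, mid) (3 duplicate(s) eliminated) → {(11, 17), (11, 29), (11, 38), (15, 17), (15, 29), (15, 38), (16, 17), (16, 18), (16, 9)}

{(11, 17), (11, 29), (11, 38), (15, 17), (15, 29), (15, 38), (16, 17), (16, 18), (16, 9)}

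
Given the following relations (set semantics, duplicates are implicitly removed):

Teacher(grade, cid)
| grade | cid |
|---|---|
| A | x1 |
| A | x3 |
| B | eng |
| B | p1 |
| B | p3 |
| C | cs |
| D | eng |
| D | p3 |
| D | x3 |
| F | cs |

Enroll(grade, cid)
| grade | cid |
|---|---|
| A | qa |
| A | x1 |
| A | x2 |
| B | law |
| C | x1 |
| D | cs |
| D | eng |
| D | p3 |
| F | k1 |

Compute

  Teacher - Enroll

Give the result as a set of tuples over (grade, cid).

{(A, x3), (B, eng), (B, p1), (B, p3), (C, cs), (D, x3), (F, cs)}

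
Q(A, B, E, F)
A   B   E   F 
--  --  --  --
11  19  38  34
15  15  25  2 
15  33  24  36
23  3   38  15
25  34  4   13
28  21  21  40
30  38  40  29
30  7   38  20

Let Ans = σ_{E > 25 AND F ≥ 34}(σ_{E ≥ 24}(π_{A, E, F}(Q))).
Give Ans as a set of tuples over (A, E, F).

π_{A, E, F} gives {(11, 38, 34), (15, 24, 36), (15, 25, 2), (23, 38, 15), (25, 4, 13), (28, 21, 40), (30, 38, 20), (30, 40, 29)}.
Apply σ_{E ≥ 24}; surviving tuples: {(11, 38, 34), (15, 24, 36), (15, 25, 2), (23, 38, 15), (30, 38, 20), (30, 40, 29)}
Apply σ_{E > 25 AND F ≥ 34}; surviving tuples: {(11, 38, 34)}

{(11, 38, 34)}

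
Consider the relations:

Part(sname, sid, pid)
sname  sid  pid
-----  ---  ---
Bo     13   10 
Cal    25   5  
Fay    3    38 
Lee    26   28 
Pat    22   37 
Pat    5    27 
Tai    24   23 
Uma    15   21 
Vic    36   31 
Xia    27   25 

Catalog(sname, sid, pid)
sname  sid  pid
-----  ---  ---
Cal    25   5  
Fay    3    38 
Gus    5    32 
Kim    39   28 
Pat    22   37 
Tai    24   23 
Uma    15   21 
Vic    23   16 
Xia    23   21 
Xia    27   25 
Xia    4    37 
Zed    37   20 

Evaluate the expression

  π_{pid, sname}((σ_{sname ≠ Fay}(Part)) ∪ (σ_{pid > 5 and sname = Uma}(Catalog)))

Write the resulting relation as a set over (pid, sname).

{(10, Bo), (21, Uma), (23, Tai), (25, Xia), (27, Pat), (28, Lee), (31, Vic), (37, Pat), (5, Cal)}

Apply σ_{sname ≠ Fay}; surviving tuples: {(Bo, 13, 10), (Cal, 25, 5), (Lee, 26, 28), (Pat, 22, 37), (Pat, 5, 27), (Tai, 24, 23), (Uma, 15, 21), (Vic, 36, 31), (Xia, 27, 25)}
Apply σ_{pid > 5 and sname = Uma}; surviving tuples: {(Uma, 15, 21)}
Set union of the two operands is {(Bo, 13, 10), (Cal, 25, 5), (Lee, 26, 28), (Pat, 22, 37), (Pat, 5, 27), (Tai, 24, 23), (Uma, 15, 21), (Vic, 36, 31), (Xia, 27, 25)}.
Projecting to pid, sname: {(10, Bo), (21, Uma), (23, Tai), (25, Xia), (27, Pat), (28, Lee), (31, Vic), (37, Pat), (5, Cal)}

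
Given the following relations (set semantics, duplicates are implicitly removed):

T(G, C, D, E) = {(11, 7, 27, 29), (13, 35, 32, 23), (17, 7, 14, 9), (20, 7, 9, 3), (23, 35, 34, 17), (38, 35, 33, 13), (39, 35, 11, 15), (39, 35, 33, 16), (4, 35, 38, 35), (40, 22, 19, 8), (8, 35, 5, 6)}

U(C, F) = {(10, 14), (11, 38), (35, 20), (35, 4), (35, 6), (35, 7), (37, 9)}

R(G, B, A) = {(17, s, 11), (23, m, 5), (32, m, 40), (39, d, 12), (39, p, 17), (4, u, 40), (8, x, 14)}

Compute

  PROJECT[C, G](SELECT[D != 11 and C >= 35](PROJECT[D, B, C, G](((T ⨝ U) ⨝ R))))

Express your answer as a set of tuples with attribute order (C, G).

{(35, 23), (35, 39), (35, 4), (35, 8)}

Natural join on C: {(13, 35, 32, 23, 20), (13, 35, 32, 23, 4), (13, 35, 32, 23, 6), (13, 35, 32, 23, 7), (23, 35, 34, 17, 20), (23, 35, 34, 17, 4), (23, 35, 34, 17, 6), (23, 35, 34, 17, 7), (38, 35, 33, 13, 20), (38, 35, 33, 13, 4), (38, 35, 33, 13, 6), (38, 35, 33, 13, 7), (39, 35, 11, 15, 20), (39, 35, 11, 15, 4), (39, 35, 11, 15, 6), (39, 35, 11, 15, 7), (39, 35, 33, 16, 20), (39, 35, 33, 16, 4), (39, 35, 33, 16, 6), (39, 35, 33, 16, 7), (4, 35, 38, 35, 20), (4, 35, 38, 35, 4), (4, 35, 38, 35, 6), (4, 35, 38, 35, 7), (8, 35, 5, 6, 20), (8, 35, 5, 6, 4), (8, 35, 5, 6, 6), (8, 35, 5, 6, 7)}
Natural join on G: {(23, 35, 34, 17, 20, m, 5), (23, 35, 34, 17, 4, m, 5), (23, 35, 34, 17, 6, m, 5), (23, 35, 34, 17, 7, m, 5), (39, 35, 11, 15, 20, d, 12), (39, 35, 11, 15, 20, p, 17), (39, 35, 11, 15, 4, d, 12), (39, 35, 11, 15, 4, p, 17), (39, 35, 11, 15, 6, d, 12), (39, 35, 11, 15, 6, p, 17), (39, 35, 11, 15, 7, d, 12), (39, 35, 11, 15, 7, p, 17), (39, 35, 33, 16, 20, d, 12), (39, 35, 33, 16, 20, p, 17), (39, 35, 33, 16, 4, d, 12), (39, 35, 33, 16, 4, p, 17), (39, 35, 33, 16, 6, d, 12), (39, 35, 33, 16, 6, p, 17), (39, 35, 33, 16, 7, d, 12), (39, 35, 33, 16, 7, p, 17), (4, 35, 38, 35, 20, u, 40), (4, 35, 38, 35, 4, u, 40), (4, 35, 38, 35, 6, u, 40), (4, 35, 38, 35, 7, u, 40), (8, 35, 5, 6, 20, x, 14), (8, 35, 5, 6, 4, x, 14), (8, 35, 5, 6, 6, x, 14), (8, 35, 5, 6, 7, x, 14)}
Projecting to D, B, C, G (21 duplicate(s) eliminated): {(11, d, 35, 39), (11, p, 35, 39), (33, d, 35, 39), (33, p, 35, 39), (34, m, 35, 23), (38, u, 35, 4), (5, x, 35, 8)}
Apply σ_{D != 11 and C >= 35}; surviving tuples: {(33, d, 35, 39), (33, p, 35, 39), (34, m, 35, 23), (38, u, 35, 4), (5, x, 35, 8)}
Projecting to C, G (1 duplicate(s) eliminated): {(35, 23), (35, 39), (35, 4), (35, 8)}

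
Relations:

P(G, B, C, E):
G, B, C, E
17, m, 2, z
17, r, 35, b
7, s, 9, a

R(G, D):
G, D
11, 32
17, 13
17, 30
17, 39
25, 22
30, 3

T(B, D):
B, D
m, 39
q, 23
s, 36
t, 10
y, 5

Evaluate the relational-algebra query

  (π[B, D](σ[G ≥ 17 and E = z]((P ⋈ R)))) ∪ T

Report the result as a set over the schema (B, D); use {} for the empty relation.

P ⋈ R (natural join on G): {(17, m, 2, z, 13), (17, m, 2, z, 30), (17, m, 2, z, 39), (17, r, 35, b, 13), (17, r, 35, b, 30), (17, r, 35, b, 39)}
Filtering on G ≥ 17 and E = z leaves {(17, m, 2, z, 13), (17, m, 2, z, 30), (17, m, 2, z, 39)}.
Keep only column(s) B, D: {(m, 13), (m, 30), (m, 39)}
Taking the union: {(m, 13), (m, 30), (m, 39), (q, 23), (s, 36), (t, 10), (y, 5)}

{(m, 13), (m, 30), (m, 39), (q, 23), (s, 36), (t, 10), (y, 5)}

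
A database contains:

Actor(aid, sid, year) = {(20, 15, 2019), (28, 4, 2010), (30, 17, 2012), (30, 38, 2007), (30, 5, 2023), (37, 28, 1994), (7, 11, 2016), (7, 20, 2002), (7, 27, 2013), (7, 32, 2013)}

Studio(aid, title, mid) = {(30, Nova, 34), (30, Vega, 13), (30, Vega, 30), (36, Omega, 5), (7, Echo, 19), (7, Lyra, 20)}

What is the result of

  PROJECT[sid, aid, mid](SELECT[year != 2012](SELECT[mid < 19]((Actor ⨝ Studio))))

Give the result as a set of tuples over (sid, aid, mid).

Actor ⋈ Studio (natural join on aid): {(30, 17, 2012, Nova, 34), (30, 17, 2012, Vega, 13), (30, 17, 2012, Vega, 30), (30, 38, 2007, Nova, 34), (30, 38, 2007, Vega, 13), (30, 38, 2007, Vega, 30), (30, 5, 2023, Nova, 34), (30, 5, 2023, Vega, 13), (30, 5, 2023, Vega, 30), (7, 11, 2016, Echo, 19), (7, 11, 2016, Lyra, 20), (7, 20, 2002, Echo, 19), (7, 20, 2002, Lyra, 20), (7, 27, 2013, Echo, 19), (7, 27, 2013, Lyra, 20), (7, 32, 2013, Echo, 19), (7, 32, 2013, Lyra, 20)}
Filtering on mid < 19 leaves {(30, 17, 2012, Vega, 13), (30, 38, 2007, Vega, 13), (30, 5, 2023, Vega, 13)}.
Filtering on year != 2012 leaves {(30, 38, 2007, Vega, 13), (30, 5, 2023, Vega, 13)}.
π[sid, aid, mid]: project onto (sid, aid, mid) → {(38, 30, 13), (5, 30, 13)}

{(38, 30, 13), (5, 30, 13)}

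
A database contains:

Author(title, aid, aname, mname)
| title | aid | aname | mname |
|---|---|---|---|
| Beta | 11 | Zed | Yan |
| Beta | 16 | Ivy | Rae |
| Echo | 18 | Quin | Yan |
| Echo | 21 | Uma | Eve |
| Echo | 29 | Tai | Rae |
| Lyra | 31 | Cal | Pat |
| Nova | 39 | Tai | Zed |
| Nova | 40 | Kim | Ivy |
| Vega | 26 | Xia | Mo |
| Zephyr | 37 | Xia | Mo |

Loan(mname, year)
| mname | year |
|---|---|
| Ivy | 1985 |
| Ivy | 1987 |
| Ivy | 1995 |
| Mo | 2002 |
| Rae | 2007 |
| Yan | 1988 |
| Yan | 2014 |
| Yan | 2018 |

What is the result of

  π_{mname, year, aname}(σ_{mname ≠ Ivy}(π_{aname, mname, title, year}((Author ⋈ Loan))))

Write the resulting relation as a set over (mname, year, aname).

Author ⋈ Loan (natural join on mname): {(Beta, 11, Zed, Yan, 1988), (Beta, 11, Zed, Yan, 2014), (Beta, 11, Zed, Yan, 2018), (Beta, 16, Ivy, Rae, 2007), (Echo, 18, Quin, Yan, 1988), (Echo, 18, Quin, Yan, 2014), (Echo, 18, Quin, Yan, 2018), (Echo, 29, Tai, Rae, 2007), (Nova, 40, Kim, Ivy, 1985), (Nova, 40, Kim, Ivy, 1987), (Nova, 40, Kim, Ivy, 1995), (Vega, 26, Xia, Mo, 2002), (Zephyr, 37, Xia, Mo, 2002)}
π[aname, mname, title, year]: project onto (aname, mname, title, year) → {(Ivy, Rae, Beta, 2007), (Kim, Ivy, Nova, 1985), (Kim, Ivy, Nova, 1987), (Kim, Ivy, Nova, 1995), (Quin, Yan, Echo, 1988), (Quin, Yan, Echo, 2014), (Quin, Yan, Echo, 2018), (Tai, Rae, Echo, 2007), (Xia, Mo, Vega, 2002), (Xia, Mo, Zephyr, 2002), (Zed, Yan, Beta, 1988), (Zed, Yan, Beta, 2014), (Zed, Yan, Beta, 2018)}
σ[mname ≠ Ivy]: keep tuples satisfying mname ≠ Ivy → {(Ivy, Rae, Beta, 2007), (Quin, Yan, Echo, 1988), (Quin, Yan, Echo, 2014), (Quin, Yan, Echo, 2018), (Tai, Rae, Echo, 2007), (Xia, Mo, Vega, 2002), (Xia, Mo, Zephyr, 2002), (Zed, Yan, Beta, 1988), (Zed, Yan, Beta, 2014), (Zed, Yan, Beta, 2018)}
π[mname, year, aname]: project onto (mname, year, aname) (1 duplicate(s) eliminated) → {(Mo, 2002, Xia), (Rae, 2007, Ivy), (Rae, 2007, Tai), (Yan, 1988, Quin), (Yan, 1988, Zed), (Yan, 2014, Quin), (Yan, 2014, Zed), (Yan, 2018, Quin), (Yan, 2018, Zed)}

{(Mo, 2002, Xia), (Rae, 2007, Ivy), (Rae, 2007, Tai), (Yan, 1988, Quin), (Yan, 1988, Zed), (Yan, 2014, Quin), (Yan, 2014, Zed), (Yan, 2018, Quin), (Yan, 2018, Zed)}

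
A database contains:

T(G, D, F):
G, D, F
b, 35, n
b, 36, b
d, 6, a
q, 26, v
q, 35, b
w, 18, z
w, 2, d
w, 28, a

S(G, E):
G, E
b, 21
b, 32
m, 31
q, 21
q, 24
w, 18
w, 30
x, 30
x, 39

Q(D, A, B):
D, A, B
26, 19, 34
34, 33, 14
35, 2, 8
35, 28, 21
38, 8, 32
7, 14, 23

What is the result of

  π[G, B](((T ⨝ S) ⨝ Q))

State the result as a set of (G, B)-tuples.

{(b, 21), (b, 8), (q, 21), (q, 34), (q, 8)}

Natural join on G: {(b, 35, n, 21), (b, 35, n, 32), (b, 36, b, 21), (b, 36, b, 32), (q, 26, v, 21), (q, 26, v, 24), (q, 35, b, 21), (q, 35, b, 24), (w, 18, z, 18), (w, 18, z, 30), (w, 2, d, 18), (w, 2, d, 30), (w, 28, a, 18), (w, 28, a, 30)}
Natural join on D: {(b, 35, n, 21, 2, 8), (b, 35, n, 21, 28, 21), (b, 35, n, 32, 2, 8), (b, 35, n, 32, 28, 21), (q, 26, v, 21, 19, 34), (q, 26, v, 24, 19, 34), (q, 35, b, 21, 2, 8), (q, 35, b, 21, 28, 21), (q, 35, b, 24, 2, 8), (q, 35, b, 24, 28, 21)}
Keep only column(s) G, B (5 duplicate(s) eliminated): {(b, 21), (b, 8), (q, 21), (q, 34), (q, 8)}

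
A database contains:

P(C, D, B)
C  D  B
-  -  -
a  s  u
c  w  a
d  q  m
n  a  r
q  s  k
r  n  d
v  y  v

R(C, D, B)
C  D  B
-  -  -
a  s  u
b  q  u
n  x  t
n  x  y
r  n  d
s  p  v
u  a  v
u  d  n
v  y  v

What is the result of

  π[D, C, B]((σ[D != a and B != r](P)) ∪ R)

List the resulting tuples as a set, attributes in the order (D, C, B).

Selection D != a and B != r: {(a, s, u), (c, w, a), (d, q, m), (q, s, k), (r, n, d), (v, y, v)}
Taking the union: {(a, s, u), (b, q, u), (c, w, a), (d, q, m), (n, x, t), (n, x, y), (q, s, k), (r, n, d), (s, p, v), (u, a, v), (u, d, n), (v, y, v)}
π[D, C, B]: project onto (D, C, B) → {(a, u, v), (d, u, n), (n, r, d), (p, s, v), (q, b, u), (q, d, m), (s, a, u), (s, q, k), (w, c, a), (x, n, t), (x, n, y), (y, v, v)}

{(a, u, v), (d, u, n), (n, r, d), (p, s, v), (q, b, u), (q, d, m), (s, a, u), (s, q, k), (w, c, a), (x, n, t), (x, n, y), (y, v, v)}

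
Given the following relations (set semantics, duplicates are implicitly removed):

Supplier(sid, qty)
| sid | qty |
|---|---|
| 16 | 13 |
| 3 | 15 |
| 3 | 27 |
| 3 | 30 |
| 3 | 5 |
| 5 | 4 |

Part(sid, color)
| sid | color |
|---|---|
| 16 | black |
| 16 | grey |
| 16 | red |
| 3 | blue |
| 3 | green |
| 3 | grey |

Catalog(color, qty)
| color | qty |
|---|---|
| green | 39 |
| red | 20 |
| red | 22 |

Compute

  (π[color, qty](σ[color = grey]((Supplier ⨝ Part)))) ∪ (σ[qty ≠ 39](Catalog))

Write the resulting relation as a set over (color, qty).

{(grey, 13), (grey, 15), (grey, 27), (grey, 30), (grey, 5), (red, 20), (red, 22)}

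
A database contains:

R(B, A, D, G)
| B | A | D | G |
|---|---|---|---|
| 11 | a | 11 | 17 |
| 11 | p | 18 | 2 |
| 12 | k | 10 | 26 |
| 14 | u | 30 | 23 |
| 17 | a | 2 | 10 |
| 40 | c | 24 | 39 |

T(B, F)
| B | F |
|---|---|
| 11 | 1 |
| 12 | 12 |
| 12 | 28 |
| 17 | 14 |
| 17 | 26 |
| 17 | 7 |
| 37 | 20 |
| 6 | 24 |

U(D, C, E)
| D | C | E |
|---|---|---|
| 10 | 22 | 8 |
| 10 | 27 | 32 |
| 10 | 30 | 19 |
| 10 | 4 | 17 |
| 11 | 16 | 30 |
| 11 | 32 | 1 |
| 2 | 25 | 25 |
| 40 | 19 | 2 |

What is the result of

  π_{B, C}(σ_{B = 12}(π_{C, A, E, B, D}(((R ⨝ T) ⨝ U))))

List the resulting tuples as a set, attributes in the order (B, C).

R ⋈ T (natural join on B): {(11, a, 11, 17, 1), (11, p, 18, 2, 1), (12, k, 10, 26, 12), (12, k, 10, 26, 28), (17, a, 2, 10, 14), (17, a, 2, 10, 26), (17, a, 2, 10, 7)}
(R ⨝ T) ⋈ U (natural join on D): {(11, a, 11, 17, 1, 16, 30), (11, a, 11, 17, 1, 32, 1), (12, k, 10, 26, 12, 22, 8), (12, k, 10, 26, 12, 27, 32), (12, k, 10, 26, 12, 30, 19), (12, k, 10, 26, 12, 4, 17), (12, k, 10, 26, 28, 22, 8), (12, k, 10, 26, 28, 27, 32), (12, k, 10, 26, 28, 30, 19), (12, k, 10, 26, 28, 4, 17), (17, a, 2, 10, 14, 25, 25), (17, a, 2, 10, 26, 25, 25), (17, a, 2, 10, 7, 25, 25)}
π[C, A, E, B, D]: project onto (C, A, E, B, D) (6 duplicate(s) eliminated) → {(16, a, 30, 11, 11), (22, k, 8, 12, 10), (25, a, 25, 17, 2), (27, k, 32, 12, 10), (30, k, 19, 12, 10), (32, a, 1, 11, 11), (4, k, 17, 12, 10)}
σ[B = 12]: keep tuples satisfying B = 12 → {(22, k, 8, 12, 10), (27, k, 32, 12, 10), (30, k, 19, 12, 10), (4, k, 17, 12, 10)}
π[B, C]: project onto (B, C) → {(12, 22), (12, 27), (12, 30), (12, 4)}

{(12, 22), (12, 27), (12, 30), (12, 4)}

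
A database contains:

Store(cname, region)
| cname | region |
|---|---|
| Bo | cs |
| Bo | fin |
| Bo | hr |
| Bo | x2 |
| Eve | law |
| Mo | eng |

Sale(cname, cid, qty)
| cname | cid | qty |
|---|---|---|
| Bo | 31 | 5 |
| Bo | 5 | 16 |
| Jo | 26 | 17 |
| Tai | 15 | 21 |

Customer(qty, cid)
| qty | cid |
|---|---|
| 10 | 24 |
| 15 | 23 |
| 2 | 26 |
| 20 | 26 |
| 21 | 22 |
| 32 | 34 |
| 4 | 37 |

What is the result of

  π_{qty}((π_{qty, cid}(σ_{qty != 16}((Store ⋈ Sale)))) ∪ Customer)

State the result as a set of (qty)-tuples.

Natural join on cname: {(Bo, cs, 31, 5), (Bo, cs, 5, 16), (Bo, fin, 31, 5), (Bo, fin, 5, 16), (Bo, hr, 31, 5), (Bo, hr, 5, 16), (Bo, x2, 31, 5), (Bo, x2, 5, 16)}
Apply σ_{qty != 16}; surviving tuples: {(Bo, cs, 31, 5), (Bo, fin, 31, 5), (Bo, hr, 31, 5), (Bo, x2, 31, 5)}
Keep only column(s) qty, cid (3 duplicate(s) eliminated): {(5, 31)}
Set union of the two operands is {(10, 24), (15, 23), (2, 26), (20, 26), (21, 22), (32, 34), (4, 37), (5, 31)}.
Keep only column(s) qty: {10, 15, 2, 20, 21, 32, 4, 5}

{10, 15, 2, 20, 21, 32, 4, 5}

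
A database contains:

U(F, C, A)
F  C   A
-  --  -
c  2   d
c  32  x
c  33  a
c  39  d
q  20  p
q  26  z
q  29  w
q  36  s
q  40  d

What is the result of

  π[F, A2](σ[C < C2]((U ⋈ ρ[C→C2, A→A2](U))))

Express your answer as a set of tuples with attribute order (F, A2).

ρ[C→C2, A→A2]: schema becomes (F, C2, A2); tuples unchanged.
U ⋈ ρ[C→C2, A→A2](U) (natural join on F): {(c, 2, d, 2, d), (c, 2, d, 32, x), (c, 2, d, 33, a), (c, 2, d, 39, d), (c, 32, x, 2, d), (c, 32, x, 32, x), (c, 32, x, 33, a), (c, 32, x, 39, d), (c, 33, a, 2, d), (c, 33, a, 32, x), (c, 33, a, 33, a), (c, 33, a, 39, d), (c, 39, d, 2, d), (c, 39, d, 32, x), (c, 39, d, 33, a), (c, 39, d, 39, d), (q, 20, p, 20, p), (q, 20, p, 26, z), (q, 20, p, 29, w), (q, 20, p, 36, s), (q, 20, p, 40, d), (q, 26, z, 20, p), (q, 26, z, 26, z), (q, 26, z, 29, w), (q, 26, z, 36, s), (q, 26, z, 40, d), (q, 29, w, 20, p), (q, 29, w, 26, z), (q, 29, w, 29, w), (q, 29, w, 36, s), (q, 29, w, 40, d), (q, 36, s, 20, p), (q, 36, s, 26, z), (q, 36, s, 29, w), (q, 36, s, 36, s), (q, 36, s, 40, d), (q, 40, d, 20, p), (q, 40, d, 26, z), (q, 40, d, 29, w), (q, 40, d, 36, s), (q, 40, d, 40, d)}
Apply σ_{C < C2}; surviving tuples: {(c, 2, d, 32, x), (c, 2, d, 33, a), (c, 2, d, 39, d), (c, 32, x, 33, a), (c, 32, x, 39, d), (c, 33, a, 39, d), (q, 20, p, 26, z), (q, 20, p, 29, w), (q, 20, p, 36, s), (q, 20, p, 40, d), (q, 26, z, 29, w), (q, 26, z, 36, s), (q, 26, z, 40, d), (q, 29, w, 36, s), (q, 29, w, 40, d), (q, 36, s, 40, d)}
Keep only column(s) F, A2 (9 duplicate(s) eliminated): {(c, a), (c, d), (c, x), (q, d), (q, s), (q, w), (q, z)}

{(c, a), (c, d), (c, x), (q, d), (q, s), (q, w), (q, z)}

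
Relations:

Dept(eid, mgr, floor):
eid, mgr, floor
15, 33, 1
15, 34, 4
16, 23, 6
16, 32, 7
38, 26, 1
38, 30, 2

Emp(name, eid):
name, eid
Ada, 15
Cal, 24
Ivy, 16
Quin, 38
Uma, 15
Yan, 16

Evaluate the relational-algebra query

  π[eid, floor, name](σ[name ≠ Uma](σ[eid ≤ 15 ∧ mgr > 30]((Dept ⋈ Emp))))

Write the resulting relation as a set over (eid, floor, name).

Natural join on eid: {(15, 33, 1, Ada), (15, 33, 1, Uma), (15, 34, 4, Ada), (15, 34, 4, Uma), (16, 23, 6, Ivy), (16, 23, 6, Yan), (16, 32, 7, Ivy), (16, 32, 7, Yan), (38, 26, 1, Quin), (38, 30, 2, Quin)}
Filtering on eid ≤ 15 ∧ mgr > 30 leaves {(15, 33, 1, Ada), (15, 33, 1, Uma), (15, 34, 4, Ada), (15, 34, 4, Uma)}.
Filtering on name ≠ Uma leaves {(15, 33, 1, Ada), (15, 34, 4, Ada)}.
Keep only column(s) eid, floor, name: {(15, 1, Ada), (15, 4, Ada)}

{(15, 1, Ada), (15, 4, Ada)}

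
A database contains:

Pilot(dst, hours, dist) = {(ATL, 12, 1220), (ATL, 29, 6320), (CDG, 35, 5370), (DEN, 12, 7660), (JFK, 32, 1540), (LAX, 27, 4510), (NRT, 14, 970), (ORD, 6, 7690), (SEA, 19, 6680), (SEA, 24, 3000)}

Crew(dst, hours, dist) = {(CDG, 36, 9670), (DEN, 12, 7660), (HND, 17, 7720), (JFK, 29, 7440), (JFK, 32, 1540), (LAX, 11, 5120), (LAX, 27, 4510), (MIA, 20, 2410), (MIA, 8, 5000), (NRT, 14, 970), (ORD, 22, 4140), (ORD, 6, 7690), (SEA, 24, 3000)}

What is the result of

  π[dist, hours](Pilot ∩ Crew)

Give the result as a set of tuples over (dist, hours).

Intersection: {(ATL, 12, 1220), (ATL, 29, 6320), (CDG, 35, 5370), (DEN, 12, 7660), (JFK, 32, 1540), (LAX, 27, 4510), (NRT, 14, 970), (ORD, 6, 7690), (SEA, 19, 6680), (SEA, 24, 3000)} with {(CDG, 36, 9670), (DEN, 12, 7660), (HND, 17, 7720), (JFK, 29, 7440), (JFK, 32, 1540), (LAX, 11, 5120), (LAX, 27, 4510), (MIA, 20, 2410), (MIA, 8, 5000), (NRT, 14, 970), (ORD, 22, 4140), (ORD, 6, 7690), (SEA, 24, 3000)} → {(DEN, 12, 7660), (JFK, 32, 1540), (LAX, 27, 4510), (NRT, 14, 970), (ORD, 6, 7690), (SEA, 24, 3000)}
Keep only column(s) dist, hours: {(1540, 32), (3000, 24), (4510, 27), (7660, 12), (7690, 6), (970, 14)}

{(1540, 32), (3000, 24), (4510, 27), (7660, 12), (7690, 6), (970, 14)}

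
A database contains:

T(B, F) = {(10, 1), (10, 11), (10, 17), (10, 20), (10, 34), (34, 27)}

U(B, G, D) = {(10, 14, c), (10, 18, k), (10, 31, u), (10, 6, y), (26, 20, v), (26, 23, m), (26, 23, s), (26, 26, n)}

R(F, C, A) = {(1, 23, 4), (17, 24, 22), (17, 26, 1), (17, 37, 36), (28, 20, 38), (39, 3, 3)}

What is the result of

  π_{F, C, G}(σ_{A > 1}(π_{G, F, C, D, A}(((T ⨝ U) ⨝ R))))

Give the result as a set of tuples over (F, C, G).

Joining T and U on B yields {(10, 1, 14, c), (10, 1, 18, k), (10, 1, 31, u), (10, 1, 6, y), (10, 11, 14, c), (10, 11, 18, k), (10, 11, 31, u), (10, 11, 6, y), (10, 17, 14, c), (10, 17, 18, k), (10, 17, 31, u), (10, 17, 6, y), (10, 20, 14, c), (10, 20, 18, k), (10, 20, 31, u), (10, 20, 6, y), (10, 34, 14, c), (10, 34, 18, k), (10, 34, 31, u), (10, 34, 6, y)}.
Joining (T ⨝ U) and R on F yields {(10, 1, 14, c, 23, 4), (10, 1, 18, k, 23, 4), (10, 1, 31, u, 23, 4), (10, 1, 6, y, 23, 4), (10, 17, 14, c, 24, 22), (10, 17, 14, c, 26, 1), (10, 17, 14, c, 37, 36), (10, 17, 18, k, 24, 22), (10, 17, 18, k, 26, 1), (10, 17, 18, k, 37, 36), (10, 17, 31, u, 24, 22), (10, 17, 31, u, 26, 1), (10, 17, 31, u, 37, 36), (10, 17, 6, y, 24, 22), (10, 17, 6, y, 26, 1), (10, 17, 6, y, 37, 36)}.
π_{G, F, C, D, A} gives {(14, 1, 23, c, 4), (14, 17, 24, c, 22), (14, 17, 26, c, 1), (14, 17, 37, c, 36), (18, 1, 23, k, 4), (18, 17, 24, k, 22), (18, 17, 26, k, 1), (18, 17, 37, k, 36), (31, 1, 23, u, 4), (31, 17, 24, u, 22), (31, 17, 26, u, 1), (31, 17, 37, u, 36), (6, 1, 23, y, 4), (6, 17, 24, y, 22), (6, 17, 26, y, 1), (6, 17, 37, y, 36)}.
Filtering on A > 1 leaves {(14, 1, 23, c, 4), (14, 17, 24, c, 22), (14, 17, 37, c, 36), (18, 1, 23, k, 4), (18, 17, 24, k, 22), (18, 17, 37, k, 36), (31, 1, 23, u, 4), (31, 17, 24, u, 22), (31, 17, 37, u, 36), (6, 1, 23, y, 4), (6, 17, 24, y, 22), (6, 17, 37, y, 36)}.
π_{F, C, G} gives {(1, 23, 14), (1, 23, 18), (1, 23, 31), (1, 23, 6), (17, 24, 14), (17, 24, 18), (17, 24, 31), (17, 24, 6), (17, 37, 14), (17, 37, 18), (17, 37, 31), (17, 37, 6)}.

{(1, 23, 14), (1, 23, 18), (1, 23, 31), (1, 23, 6), (17, 24, 14), (17, 24, 18), (17, 24, 31), (17, 24, 6), (17, 37, 14), (17, 37, 18), (17, 37, 31), (17, 37, 6)}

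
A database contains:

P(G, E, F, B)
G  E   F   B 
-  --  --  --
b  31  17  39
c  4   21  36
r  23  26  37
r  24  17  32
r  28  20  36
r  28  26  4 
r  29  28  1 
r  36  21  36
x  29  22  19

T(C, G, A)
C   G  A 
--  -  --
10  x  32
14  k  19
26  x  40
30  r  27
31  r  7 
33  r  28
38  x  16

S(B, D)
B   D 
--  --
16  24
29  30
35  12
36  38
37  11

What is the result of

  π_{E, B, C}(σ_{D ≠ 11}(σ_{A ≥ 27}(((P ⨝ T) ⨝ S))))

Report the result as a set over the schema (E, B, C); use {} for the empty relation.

Natural join on G: {(r, 23, 26, 37, 30, 27), (r, 23, 26, 37, 31, 7), (r, 23, 26, 37, 33, 28), (r, 24, 17, 32, 30, 27), (r, 24, 17, 32, 31, 7), (r, 24, 17, 32, 33, 28), (r, 28, 20, 36, 30, 27), (r, 28, 20, 36, 31, 7), (r, 28, 20, 36, 33, 28), (r, 28, 26, 4, 30, 27), (r, 28, 26, 4, 31, 7), (r, 28, 26, 4, 33, 28), (r, 29, 28, 1, 30, 27), (r, 29, 28, 1, 31, 7), (r, 29, 28, 1, 33, 28), (r, 36, 21, 36, 30, 27), (r, 36, 21, 36, 31, 7), (r, 36, 21, 36, 33, 28), (x, 29, 22, 19, 10, 32), (x, 29, 22, 19, 26, 40), (x, 29, 22, 19, 38, 16)}
Natural join on B: {(r, 23, 26, 37, 30, 27, 11), (r, 23, 26, 37, 31, 7, 11), (r, 23, 26, 37, 33, 28, 11), (r, 28, 20, 36, 30, 27, 38), (r, 28, 20, 36, 31, 7, 38), (r, 28, 20, 36, 33, 28, 38), (r, 36, 21, 36, 30, 27, 38), (r, 36, 21, 36, 31, 7, 38), (r, 36, 21, 36, 33, 28, 38)}
Apply σ_{A ≥ 27}; surviving tuples: {(r, 23, 26, 37, 30, 27, 11), (r, 23, 26, 37, 33, 28, 11), (r, 28, 20, 36, 30, 27, 38), (r, 28, 20, 36, 33, 28, 38), (r, 36, 21, 36, 30, 27, 38), (r, 36, 21, 36, 33, 28, 38)}
Apply σ_{D ≠ 11}; surviving tuples: {(r, 28, 20, 36, 30, 27, 38), (r, 28, 20, 36, 33, 28, 38), (r, 36, 21, 36, 30, 27, 38), (r, 36, 21, 36, 33, 28, 38)}
Projecting to E, B, C: {(28, 36, 30), (28, 36, 33), (36, 36, 30), (36, 36, 33)}

{(28, 36, 30), (28, 36, 33), (36, 36, 30), (36, 36, 33)}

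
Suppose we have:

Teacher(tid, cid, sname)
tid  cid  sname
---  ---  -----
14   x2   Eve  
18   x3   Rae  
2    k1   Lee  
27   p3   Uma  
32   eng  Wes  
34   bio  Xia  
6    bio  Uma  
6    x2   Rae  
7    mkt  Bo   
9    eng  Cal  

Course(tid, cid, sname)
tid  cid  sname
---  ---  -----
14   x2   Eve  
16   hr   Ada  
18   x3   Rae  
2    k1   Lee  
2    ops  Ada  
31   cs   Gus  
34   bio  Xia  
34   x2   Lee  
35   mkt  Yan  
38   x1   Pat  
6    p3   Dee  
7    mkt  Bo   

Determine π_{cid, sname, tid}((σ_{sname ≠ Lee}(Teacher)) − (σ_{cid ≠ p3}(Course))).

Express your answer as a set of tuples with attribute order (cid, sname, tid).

{(bio, Uma, 6), (eng, Cal, 9), (eng, Wes, 32), (p3, Uma, 27), (x2, Rae, 6)}

Selection sname ≠ Lee: {(14, x2, Eve), (18, x3, Rae), (27, p3, Uma), (32, eng, Wes), (34, bio, Xia), (6, bio, Uma), (6, x2, Rae), (7, mkt, Bo), (9, eng, Cal)}
Selection cid ≠ p3: {(14, x2, Eve), (16, hr, Ada), (18, x3, Rae), (2, k1, Lee), (2, ops, Ada), (31, cs, Gus), (34, bio, Xia), (34, x2, Lee), (35, mkt, Yan), (38, x1, Pat), (7, mkt, Bo)}
Difference: {(14, x2, Eve), (18, x3, Rae), (27, p3, Uma), (32, eng, Wes), (34, bio, Xia), (6, bio, Uma), (6, x2, Rae), (7, mkt, Bo), (9, eng, Cal)} with {(14, x2, Eve), (16, hr, Ada), (18, x3, Rae), (2, k1, Lee), (2, ops, Ada), (31, cs, Gus), (34, bio, Xia), (34, x2, Lee), (35, mkt, Yan), (38, x1, Pat), (7, mkt, Bo)} → {(27, p3, Uma), (32, eng, Wes), (6, bio, Uma), (6, x2, Rae), (9, eng, Cal)}
Projecting to cid, sname, tid: {(bio, Uma, 6), (eng, Cal, 9), (eng, Wes, 32), (p3, Uma, 27), (x2, Rae, 6)}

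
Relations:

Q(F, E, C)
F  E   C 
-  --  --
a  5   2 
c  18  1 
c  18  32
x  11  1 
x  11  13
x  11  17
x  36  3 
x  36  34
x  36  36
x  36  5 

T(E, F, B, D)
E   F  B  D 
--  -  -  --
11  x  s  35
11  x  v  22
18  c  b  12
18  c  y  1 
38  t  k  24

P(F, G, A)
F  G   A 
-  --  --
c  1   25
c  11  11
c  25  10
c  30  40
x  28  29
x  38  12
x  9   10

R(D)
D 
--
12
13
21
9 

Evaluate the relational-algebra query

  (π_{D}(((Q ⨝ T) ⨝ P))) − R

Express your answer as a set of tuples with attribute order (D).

Natural join on F, E: {(c, 18, 1, b, 12), (c, 18, 1, y, 1), (c, 18, 32, b, 12), (c, 18, 32, y, 1), (x, 11, 1, s, 35), (x, 11, 1, v, 22), (x, 11, 13, s, 35), (x, 11, 13, v, 22), (x, 11, 17, s, 35), (x, 11, 17, v, 22)}
Natural join on F: {(c, 18, 1, b, 12, 1, 25), (c, 18, 1, b, 12, 11, 11), (c, 18, 1, b, 12, 25, 10), (c, 18, 1, b, 12, 30, 40), (c, 18, 1, y, 1, 1, 25), (c, 18, 1, y, 1, 11, 11), (c, 18, 1, y, 1, 25, 10), (c, 18, 1, y, 1, 30, 40), (c, 18, 32, b, 12, 1, 25), (c, 18, 32, b, 12, 11, 11), (c, 18, 32, b, 12, 25, 10), (c, 18, 32, b, 12, 30, 40), (c, 18, 32, y, 1, 1, 25), (c, 18, 32, y, 1, 11, 11), (c, 18, 32, y, 1, 25, 10), (c, 18, 32, y, 1, 30, 40), (x, 11, 1, s, 35, 28, 29), (x, 11, 1, s, 35, 38, 12), (x, 11, 1, s, 35, 9, 10), (x, 11, 1, v, 22, 28, 29), (x, 11, 1, v, 22, 38, 12), (x, 11, 1, v, 22, 9, 10), (x, 11, 13, s, 35, 28, 29), (x, 11, 13, s, 35, 38, 12), (x, 11, 13, s, 35, 9, 10), (x, 11, 13, v, 22, 28, 29), (x, 11, 13, v, 22, 38, 12), (x, 11, 13, v, 22, 9, 10), (x, 11, 17, s, 35, 28, 29), (x, 11, 17, s, 35, 38, 12), (x, 11, 17, s, 35, 9, 10), (x, 11, 17, v, 22, 28, 29), (x, 11, 17, v, 22, 38, 12), (x, 11, 17, v, 22, 9, 10)}
Keep only column(s) D (30 duplicate(s) eliminated): {1, 12, 22, 35}
Difference: {1, 12, 22, 35} with {12, 13, 21, 9} → {1, 22, 35}

{1, 22, 35}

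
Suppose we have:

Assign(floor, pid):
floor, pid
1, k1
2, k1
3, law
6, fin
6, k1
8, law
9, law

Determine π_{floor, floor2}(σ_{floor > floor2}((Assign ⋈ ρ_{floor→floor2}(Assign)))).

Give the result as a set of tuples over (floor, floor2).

{(2, 1), (6, 1), (6, 2), (8, 3), (9, 3), (9, 8)}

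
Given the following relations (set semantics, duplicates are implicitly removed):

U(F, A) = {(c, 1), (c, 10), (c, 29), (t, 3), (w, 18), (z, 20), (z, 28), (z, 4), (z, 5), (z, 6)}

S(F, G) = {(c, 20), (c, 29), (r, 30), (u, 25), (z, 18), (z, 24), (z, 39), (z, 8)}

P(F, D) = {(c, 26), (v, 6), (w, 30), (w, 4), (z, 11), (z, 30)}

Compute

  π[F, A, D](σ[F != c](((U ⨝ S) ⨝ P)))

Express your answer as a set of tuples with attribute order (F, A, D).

U ⋈ S (natural join on F): {(c, 1, 20), (c, 1, 29), (c, 10, 20), (c, 10, 29), (c, 29, 20), (c, 29, 29), (z, 20, 18), (z, 20, 24), (z, 20, 39), (z, 20, 8), (z, 28, 18), (z, 28, 24), (z, 28, 39), (z, 28, 8), (z, 4, 18), (z, 4, 24), (z, 4, 39), (z, 4, 8), (z, 5, 18), (z, 5, 24), (z, 5, 39), (z, 5, 8), (z, 6, 18), (z, 6, 24), (z, 6, 39), (z, 6, 8)}
(U ⨝ S) ⋈ P (natural join on F): {(c, 1, 20, 26), (c, 1, 29, 26), (c, 10, 20, 26), (c, 10, 29, 26), (c, 29, 20, 26), (c, 29, 29, 26), (z, 20, 18, 11), (z, 20, 18, 30), (z, 20, 24, 11), (z, 20, 24, 30), (z, 20, 39, 11), (z, 20, 39, 30), (z, 20, 8, 11), (z, 20, 8, 30), (z, 28, 18, 11), (z, 28, 18, 30), (z, 28, 24, 11), (z, 28, 24, 30), (z, 28, 39, 11), (z, 28, 39, 30), (z, 28, 8, 11), (z, 28, 8, 30), (z, 4, 18, 11), (z, 4, 18, 30), (z, 4, 24, 11), (z, 4, 24, 30), (z, 4, 39, 11), (z, 4, 39, 30), (z, 4, 8, 11), (z, 4, 8, 30), (z, 5, 18, 11), (z, 5, 18, 30), (z, 5, 24, 11), (z, 5, 24, 30), (z, 5, 39, 11), (z, 5, 39, 30), (z, 5, 8, 11), (z, 5, 8, 30), (z, 6, 18, 11), (z, 6, 18, 30), (z, 6, 24, 11), (z, 6, 24, 30), (z, 6, 39, 11), (z, 6, 39, 30), (z, 6, 8, 11), (z, 6, 8, 30)}
Apply σ_{F != c}; surviving tuples: {(z, 20, 18, 11), (z, 20, 18, 30), (z, 20, 24, 11), (z, 20, 24, 30), (z, 20, 39, 11), (z, 20, 39, 30), (z, 20, 8, 11), (z, 20, 8, 30), (z, 28, 18, 11), (z, 28, 18, 30), (z, 28, 24, 11), (z, 28, 24, 30), (z, 28, 39, 11), (z, 28, 39, 30), (z, 28, 8, 11), (z, 28, 8, 30), (z, 4, 18, 11), (z, 4, 18, 30), (z, 4, 24, 11), (z, 4, 24, 30), (z, 4, 39, 11), (z, 4, 39, 30), (z, 4, 8, 11), (z, 4, 8, 30), (z, 5, 18, 11), (z, 5, 18, 30), (z, 5, 24, 11), (z, 5, 24, 30), (z, 5, 39, 11), (z, 5, 39, 30), (z, 5, 8, 11), (z, 5, 8, 30), (z, 6, 18, 11), (z, 6, 18, 30), (z, 6, 24, 11), (z, 6, 24, 30), (z, 6, 39, 11), (z, 6, 39, 30), (z, 6, 8, 11), (z, 6, 8, 30)}
π[F, A, D]: project onto (F, A, D) (30 duplicate(s) eliminated) → {(z, 20, 11), (z, 20, 30), (z, 28, 11), (z, 28, 30), (z, 4, 11), (z, 4, 30), (z, 5, 11), (z, 5, 30), (z, 6, 11), (z, 6, 30)}

{(z, 20, 11), (z, 20, 30), (z, 28, 11), (z, 28, 30), (z, 4, 11), (z, 4, 30), (z, 5, 11), (z, 5, 30), (z, 6, 11), (z, 6, 30)}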